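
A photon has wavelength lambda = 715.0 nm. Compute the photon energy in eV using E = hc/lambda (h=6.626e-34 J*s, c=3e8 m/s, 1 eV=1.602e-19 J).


E = hc / lambda
= (6.626e-34)(3e8) / (715.0e-9)
= 1.9878e-25 / 7.1500e-07
= 2.7801e-19 J
Converting to eV: 2.7801e-19 / 1.602e-19
= 1.7354 eV

1.7354


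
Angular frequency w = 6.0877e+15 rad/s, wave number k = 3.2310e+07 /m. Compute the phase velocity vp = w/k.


vp = w / k
= 6.0877e+15 / 3.2310e+07
= 1.8842e+08 m/s

1.8842e+08


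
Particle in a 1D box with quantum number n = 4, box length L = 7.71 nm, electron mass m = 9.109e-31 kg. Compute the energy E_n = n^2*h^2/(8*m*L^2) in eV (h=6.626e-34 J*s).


E = n^2 * h^2 / (8 * m * L^2)
= 4^2 * (6.626e-34)^2 / (8 * 9.109e-31 * (7.71e-9)^2)
= 16 * 4.3904e-67 / (8 * 9.109e-31 * 5.9444e-17)
= 1.6216e-20 J
= 0.1012 eV

0.1012


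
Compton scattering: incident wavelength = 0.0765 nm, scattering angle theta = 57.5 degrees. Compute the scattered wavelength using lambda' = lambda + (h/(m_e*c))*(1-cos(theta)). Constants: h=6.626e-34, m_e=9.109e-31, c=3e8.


Compton wavelength: h/(m_e*c) = 2.4247e-12 m
d_lambda = 2.4247e-12 * (1 - cos(57.5 deg))
= 2.4247e-12 * 0.4627
= 1.1219e-12 m = 0.001122 nm
lambda' = 0.0765 + 0.001122
= 0.077622 nm

0.077622


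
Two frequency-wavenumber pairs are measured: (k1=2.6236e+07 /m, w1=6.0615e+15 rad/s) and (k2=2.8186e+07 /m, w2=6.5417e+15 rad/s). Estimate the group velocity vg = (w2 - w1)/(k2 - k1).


vg = (w2 - w1) / (k2 - k1)
= (6.5417e+15 - 6.0615e+15) / (2.8186e+07 - 2.6236e+07)
= 4.8020e+14 / 1.9500e+06
= 2.4626e+08 m/s

2.4626e+08


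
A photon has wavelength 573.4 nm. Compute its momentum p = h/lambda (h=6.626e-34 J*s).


p = h / lambda
= 6.626e-34 / (573.4e-9)
= 6.626e-34 / 5.7340e-07
= 1.1556e-27 kg*m/s

1.1556e-27


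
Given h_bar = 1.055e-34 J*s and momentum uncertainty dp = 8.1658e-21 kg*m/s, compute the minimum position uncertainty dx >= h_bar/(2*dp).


dx = h_bar / (2 * dp)
= 1.055e-34 / (2 * 8.1658e-21)
= 1.055e-34 / 1.6332e-20
= 6.4599e-15 m

6.4599e-15


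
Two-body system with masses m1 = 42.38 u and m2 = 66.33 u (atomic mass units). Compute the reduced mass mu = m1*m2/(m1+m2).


mu = m1 * m2 / (m1 + m2)
= 42.38 * 66.33 / (42.38 + 66.33)
= 2811.0654 / 108.71
= 25.8584 u

25.8584


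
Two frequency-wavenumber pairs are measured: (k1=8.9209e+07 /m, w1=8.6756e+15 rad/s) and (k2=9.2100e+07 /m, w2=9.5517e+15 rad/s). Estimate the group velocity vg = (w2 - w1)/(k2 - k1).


vg = (w2 - w1) / (k2 - k1)
= (9.5517e+15 - 8.6756e+15) / (9.2100e+07 - 8.9209e+07)
= 8.7610e+14 / 2.8910e+06
= 3.0304e+08 m/s

3.0304e+08


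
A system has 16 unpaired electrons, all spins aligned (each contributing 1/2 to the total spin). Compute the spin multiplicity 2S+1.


Total spin S = N * (1/2) = 16 * 0.5 = 8.0
Spin multiplicity = 2S + 1
= 2 * 8.0 + 1
= 17

17


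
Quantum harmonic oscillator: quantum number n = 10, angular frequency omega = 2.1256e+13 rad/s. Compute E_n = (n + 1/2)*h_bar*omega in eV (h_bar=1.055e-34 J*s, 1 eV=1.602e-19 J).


E = (n + 1/2) * h_bar * omega
= (10 + 0.5) * 1.055e-34 * 2.1256e+13
= 10.5 * 2.2425e-21
= 2.3546e-20 J
= 0.147 eV

0.147


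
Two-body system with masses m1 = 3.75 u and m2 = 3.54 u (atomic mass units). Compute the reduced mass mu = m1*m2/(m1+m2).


mu = m1 * m2 / (m1 + m2)
= 3.75 * 3.54 / (3.75 + 3.54)
= 13.275 / 7.29
= 1.821 u

1.821


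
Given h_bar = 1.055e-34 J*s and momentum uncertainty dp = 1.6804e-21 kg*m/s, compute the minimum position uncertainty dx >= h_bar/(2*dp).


dx = h_bar / (2 * dp)
= 1.055e-34 / (2 * 1.6804e-21)
= 1.055e-34 / 3.3608e-21
= 3.1391e-14 m

3.1391e-14


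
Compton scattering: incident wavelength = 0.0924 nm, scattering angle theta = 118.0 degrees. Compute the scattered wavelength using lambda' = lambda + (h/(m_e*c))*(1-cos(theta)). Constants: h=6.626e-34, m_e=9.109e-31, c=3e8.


Compton wavelength: h/(m_e*c) = 2.4247e-12 m
d_lambda = 2.4247e-12 * (1 - cos(118.0 deg))
= 2.4247e-12 * 1.469472
= 3.5630e-12 m = 0.003563 nm
lambda' = 0.0924 + 0.003563
= 0.095963 nm

0.095963


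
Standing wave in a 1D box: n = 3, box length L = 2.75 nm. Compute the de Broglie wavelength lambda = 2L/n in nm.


lambda = 2L / n
= 2 * 2.75 / 3
= 5.5 / 3
= 1.8333 nm

1.8333


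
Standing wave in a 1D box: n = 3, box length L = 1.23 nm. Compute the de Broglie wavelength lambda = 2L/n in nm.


lambda = 2L / n
= 2 * 1.23 / 3
= 2.46 / 3
= 0.82 nm

0.82


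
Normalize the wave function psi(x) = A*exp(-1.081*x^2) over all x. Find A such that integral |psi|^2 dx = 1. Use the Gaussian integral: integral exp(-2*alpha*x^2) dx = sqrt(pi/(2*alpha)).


integral |psi|^2 dx = A^2 * sqrt(pi/(2*alpha)) = 1
A^2 = sqrt(2*alpha/pi)
= sqrt(2 * 1.081 / pi)
= 0.82957
A = sqrt(0.82957)
= 0.9108

0.9108


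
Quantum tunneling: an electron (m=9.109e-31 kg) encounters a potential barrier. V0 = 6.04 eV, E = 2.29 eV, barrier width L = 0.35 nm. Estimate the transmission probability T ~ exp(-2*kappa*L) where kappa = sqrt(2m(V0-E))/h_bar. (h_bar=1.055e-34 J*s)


V0 - E = 3.75 eV = 6.0075e-19 J
kappa = sqrt(2 * m * (V0-E)) / h_bar
= sqrt(2 * 9.109e-31 * 6.0075e-19) / 1.055e-34
= 9.9162e+09 /m
2*kappa*L = 2 * 9.9162e+09 * 0.35e-9
= 6.9413
T = exp(-6.9413) = 9.669807e-04

9.669807e-04


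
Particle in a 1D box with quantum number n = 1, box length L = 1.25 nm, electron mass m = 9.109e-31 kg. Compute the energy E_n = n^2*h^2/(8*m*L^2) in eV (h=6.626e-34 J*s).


E = n^2 * h^2 / (8 * m * L^2)
= 1^2 * (6.626e-34)^2 / (8 * 9.109e-31 * (1.25e-9)^2)
= 1 * 4.3904e-67 / (8 * 9.109e-31 * 1.5625e-18)
= 3.8559e-20 J
= 0.2407 eV

0.2407


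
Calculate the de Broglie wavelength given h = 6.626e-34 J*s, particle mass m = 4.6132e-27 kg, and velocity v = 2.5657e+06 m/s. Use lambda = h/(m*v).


lambda = h / (m * v)
= 6.626e-34 / (4.6132e-27 * 2.5657e+06)
= 6.626e-34 / 1.1836e-20
= 5.5981e-14 m

5.5981e-14


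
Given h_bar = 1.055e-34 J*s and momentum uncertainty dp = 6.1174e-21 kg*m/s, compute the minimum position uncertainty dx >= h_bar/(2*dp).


dx = h_bar / (2 * dp)
= 1.055e-34 / (2 * 6.1174e-21)
= 1.055e-34 / 1.2235e-20
= 8.6229e-15 m

8.6229e-15


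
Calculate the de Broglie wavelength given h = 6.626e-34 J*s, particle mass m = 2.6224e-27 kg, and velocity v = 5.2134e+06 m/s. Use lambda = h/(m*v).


lambda = h / (m * v)
= 6.626e-34 / (2.6224e-27 * 5.2134e+06)
= 6.626e-34 / 1.3672e-20
= 4.8465e-14 m

4.8465e-14


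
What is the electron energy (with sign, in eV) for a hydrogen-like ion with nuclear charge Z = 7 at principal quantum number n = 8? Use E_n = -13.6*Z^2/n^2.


E_n = -13.6 * Z^2 / n^2
= -13.6 * 7^2 / 8^2
= -13.6 * 49 / 64
= -10.4125 eV

-10.4125


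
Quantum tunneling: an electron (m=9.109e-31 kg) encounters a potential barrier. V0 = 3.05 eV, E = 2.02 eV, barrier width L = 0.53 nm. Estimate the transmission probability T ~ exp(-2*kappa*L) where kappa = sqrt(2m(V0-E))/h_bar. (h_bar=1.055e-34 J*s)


V0 - E = 1.03 eV = 1.6501e-19 J
kappa = sqrt(2 * m * (V0-E)) / h_bar
= sqrt(2 * 9.109e-31 * 1.6501e-19) / 1.055e-34
= 5.1969e+09 /m
2*kappa*L = 2 * 5.1969e+09 * 0.53e-9
= 5.5088
T = exp(-5.5088) = 4.051139e-03

4.051139e-03


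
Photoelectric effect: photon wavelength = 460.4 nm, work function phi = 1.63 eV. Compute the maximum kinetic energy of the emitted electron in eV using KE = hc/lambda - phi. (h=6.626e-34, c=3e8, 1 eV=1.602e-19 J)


E_photon = hc / lambda
= (6.626e-34)(3e8) / (460.4e-9)
= 4.3175e-19 J
= 2.6951 eV
KE = E_photon - phi
= 2.6951 - 1.63
= 1.0651 eV

1.0651


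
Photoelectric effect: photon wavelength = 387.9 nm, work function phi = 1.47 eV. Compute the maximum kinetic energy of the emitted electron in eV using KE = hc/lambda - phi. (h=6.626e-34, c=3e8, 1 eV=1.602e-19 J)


E_photon = hc / lambda
= (6.626e-34)(3e8) / (387.9e-9)
= 5.1245e-19 J
= 3.1988 eV
KE = E_photon - phi
= 3.1988 - 1.47
= 1.7288 eV

1.7288


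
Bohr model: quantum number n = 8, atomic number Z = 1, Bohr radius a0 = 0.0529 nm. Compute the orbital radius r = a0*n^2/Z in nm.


r = a0 * n^2 / Z
= 0.0529 * 8^2 / 1
= 0.0529 * 64 / 1
= 3.3856 nm

3.3856


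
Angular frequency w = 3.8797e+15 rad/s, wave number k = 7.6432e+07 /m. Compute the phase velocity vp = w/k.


vp = w / k
= 3.8797e+15 / 7.6432e+07
= 5.0760e+07 m/s

5.0760e+07


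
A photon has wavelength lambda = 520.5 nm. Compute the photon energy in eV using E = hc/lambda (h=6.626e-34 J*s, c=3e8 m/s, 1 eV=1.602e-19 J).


E = hc / lambda
= (6.626e-34)(3e8) / (520.5e-9)
= 1.9878e-25 / 5.2050e-07
= 3.8190e-19 J
Converting to eV: 3.8190e-19 / 1.602e-19
= 2.3839 eV

2.3839


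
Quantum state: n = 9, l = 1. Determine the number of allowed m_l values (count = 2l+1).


m_l ranges from -l to +l in integer steps
So m_l goes from -1 to +1
Count = 2l + 1 = 2*1 + 1
= 3

3


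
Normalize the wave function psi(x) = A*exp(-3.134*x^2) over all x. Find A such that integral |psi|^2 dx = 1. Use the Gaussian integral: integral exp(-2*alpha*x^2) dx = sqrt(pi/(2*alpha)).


integral |psi|^2 dx = A^2 * sqrt(pi/(2*alpha)) = 1
A^2 = sqrt(2*alpha/pi)
= sqrt(2 * 3.134 / pi)
= 1.412504
A = sqrt(1.412504)
= 1.1885

1.1885


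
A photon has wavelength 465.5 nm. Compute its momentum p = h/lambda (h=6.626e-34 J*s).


p = h / lambda
= 6.626e-34 / (465.5e-9)
= 6.626e-34 / 4.6550e-07
= 1.4234e-27 kg*m/s

1.4234e-27


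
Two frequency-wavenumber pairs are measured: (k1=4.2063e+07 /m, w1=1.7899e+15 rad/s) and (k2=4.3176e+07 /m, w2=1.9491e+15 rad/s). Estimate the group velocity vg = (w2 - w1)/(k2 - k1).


vg = (w2 - w1) / (k2 - k1)
= (1.9491e+15 - 1.7899e+15) / (4.3176e+07 - 4.2063e+07)
= 1.5920e+14 / 1.1130e+06
= 1.4304e+08 m/s

1.4304e+08


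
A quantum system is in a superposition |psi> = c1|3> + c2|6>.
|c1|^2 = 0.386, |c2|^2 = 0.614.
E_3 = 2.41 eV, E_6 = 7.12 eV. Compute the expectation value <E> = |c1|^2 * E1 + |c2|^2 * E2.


<E> = |c1|^2 * E1 + |c2|^2 * E2
= 0.386 * 2.41 + 0.614 * 7.12
= 0.9303 + 4.3717
= 5.3019 eV

5.3019


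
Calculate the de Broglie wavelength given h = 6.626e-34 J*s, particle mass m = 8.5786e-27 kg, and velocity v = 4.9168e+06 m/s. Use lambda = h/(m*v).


lambda = h / (m * v)
= 6.626e-34 / (8.5786e-27 * 4.9168e+06)
= 6.626e-34 / 4.2179e-20
= 1.5709e-14 m

1.5709e-14


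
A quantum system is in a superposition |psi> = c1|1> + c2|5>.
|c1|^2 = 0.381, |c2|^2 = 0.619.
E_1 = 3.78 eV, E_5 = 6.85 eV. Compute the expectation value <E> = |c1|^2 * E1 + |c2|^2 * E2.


<E> = |c1|^2 * E1 + |c2|^2 * E2
= 0.381 * 3.78 + 0.619 * 6.85
= 1.4402 + 4.2401
= 5.6803 eV

5.6803


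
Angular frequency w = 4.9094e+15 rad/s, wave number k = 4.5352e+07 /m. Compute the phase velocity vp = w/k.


vp = w / k
= 4.9094e+15 / 4.5352e+07
= 1.0825e+08 m/s

1.0825e+08


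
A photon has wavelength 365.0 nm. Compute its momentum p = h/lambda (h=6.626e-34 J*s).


p = h / lambda
= 6.626e-34 / (365.0e-9)
= 6.626e-34 / 3.6500e-07
= 1.8153e-27 kg*m/s

1.8153e-27


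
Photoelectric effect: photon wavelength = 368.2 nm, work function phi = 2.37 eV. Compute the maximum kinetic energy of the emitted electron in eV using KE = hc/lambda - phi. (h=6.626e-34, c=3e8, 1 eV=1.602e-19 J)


E_photon = hc / lambda
= (6.626e-34)(3e8) / (368.2e-9)
= 5.3987e-19 J
= 3.37 eV
KE = E_photon - phi
= 3.37 - 2.37
= 1.0 eV

1.0


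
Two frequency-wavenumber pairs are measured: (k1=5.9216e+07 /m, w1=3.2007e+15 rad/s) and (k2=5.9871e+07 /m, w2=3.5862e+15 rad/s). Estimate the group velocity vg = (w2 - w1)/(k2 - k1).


vg = (w2 - w1) / (k2 - k1)
= (3.5862e+15 - 3.2007e+15) / (5.9871e+07 - 5.9216e+07)
= 3.8550e+14 / 6.5500e+05
= 5.8855e+08 m/s

5.8855e+08


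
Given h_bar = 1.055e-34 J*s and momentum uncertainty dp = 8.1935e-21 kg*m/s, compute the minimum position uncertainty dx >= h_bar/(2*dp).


dx = h_bar / (2 * dp)
= 1.055e-34 / (2 * 8.1935e-21)
= 1.055e-34 / 1.6387e-20
= 6.4380e-15 m

6.4380e-15


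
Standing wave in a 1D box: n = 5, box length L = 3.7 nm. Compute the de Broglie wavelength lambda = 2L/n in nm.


lambda = 2L / n
= 2 * 3.7 / 5
= 7.4 / 5
= 1.48 nm

1.48


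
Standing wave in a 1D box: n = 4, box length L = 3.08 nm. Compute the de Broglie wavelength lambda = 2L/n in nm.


lambda = 2L / n
= 2 * 3.08 / 4
= 6.16 / 4
= 1.54 nm

1.54


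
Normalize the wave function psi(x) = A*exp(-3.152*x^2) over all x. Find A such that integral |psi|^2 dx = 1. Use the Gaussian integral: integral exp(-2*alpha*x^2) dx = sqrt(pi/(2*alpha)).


integral |psi|^2 dx = A^2 * sqrt(pi/(2*alpha)) = 1
A^2 = sqrt(2*alpha/pi)
= sqrt(2 * 3.152 / pi)
= 1.416554
A = sqrt(1.416554)
= 1.1902

1.1902


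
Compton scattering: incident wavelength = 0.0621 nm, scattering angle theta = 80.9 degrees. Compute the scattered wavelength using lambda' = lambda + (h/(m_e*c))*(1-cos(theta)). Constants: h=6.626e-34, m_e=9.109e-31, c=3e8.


Compton wavelength: h/(m_e*c) = 2.4247e-12 m
d_lambda = 2.4247e-12 * (1 - cos(80.9 deg))
= 2.4247e-12 * 0.841842
= 2.0412e-12 m = 0.002041 nm
lambda' = 0.0621 + 0.002041
= 0.064141 nm

0.064141


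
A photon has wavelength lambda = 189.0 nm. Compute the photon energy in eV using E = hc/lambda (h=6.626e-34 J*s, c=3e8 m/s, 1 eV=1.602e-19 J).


E = hc / lambda
= (6.626e-34)(3e8) / (189.0e-9)
= 1.9878e-25 / 1.8900e-07
= 1.0517e-18 J
Converting to eV: 1.0517e-18 / 1.602e-19
= 6.5652 eV

6.5652


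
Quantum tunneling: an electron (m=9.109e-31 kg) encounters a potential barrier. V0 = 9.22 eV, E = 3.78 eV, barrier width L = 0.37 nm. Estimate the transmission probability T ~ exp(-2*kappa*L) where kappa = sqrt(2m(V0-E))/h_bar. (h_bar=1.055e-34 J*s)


V0 - E = 5.44 eV = 8.7149e-19 J
kappa = sqrt(2 * m * (V0-E)) / h_bar
= sqrt(2 * 9.109e-31 * 8.7149e-19) / 1.055e-34
= 1.1943e+10 /m
2*kappa*L = 2 * 1.1943e+10 * 0.37e-9
= 8.8381
T = exp(-8.8381) = 1.450940e-04

1.450940e-04


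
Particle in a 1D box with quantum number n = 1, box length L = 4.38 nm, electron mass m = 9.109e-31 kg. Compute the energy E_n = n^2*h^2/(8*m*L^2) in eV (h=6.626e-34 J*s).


E = n^2 * h^2 / (8 * m * L^2)
= 1^2 * (6.626e-34)^2 / (8 * 9.109e-31 * (4.38e-9)^2)
= 1 * 4.3904e-67 / (8 * 9.109e-31 * 1.9184e-17)
= 3.1405e-21 J
= 0.0196 eV

0.0196


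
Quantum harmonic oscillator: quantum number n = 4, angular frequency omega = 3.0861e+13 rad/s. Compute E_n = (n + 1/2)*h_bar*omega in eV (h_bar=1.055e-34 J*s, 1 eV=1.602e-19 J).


E = (n + 1/2) * h_bar * omega
= (4 + 0.5) * 1.055e-34 * 3.0861e+13
= 4.5 * 3.2558e-21
= 1.4651e-20 J
= 0.0915 eV

0.0915


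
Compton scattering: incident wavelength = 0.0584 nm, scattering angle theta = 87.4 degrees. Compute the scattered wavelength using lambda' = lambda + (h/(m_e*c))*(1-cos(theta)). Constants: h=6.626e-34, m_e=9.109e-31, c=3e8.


Compton wavelength: h/(m_e*c) = 2.4247e-12 m
d_lambda = 2.4247e-12 * (1 - cos(87.4 deg))
= 2.4247e-12 * 0.954637
= 2.3147e-12 m = 0.002315 nm
lambda' = 0.0584 + 0.002315
= 0.060715 nm

0.060715


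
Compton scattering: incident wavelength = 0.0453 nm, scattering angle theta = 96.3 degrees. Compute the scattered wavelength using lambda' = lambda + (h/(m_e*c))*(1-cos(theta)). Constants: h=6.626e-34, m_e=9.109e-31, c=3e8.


Compton wavelength: h/(m_e*c) = 2.4247e-12 m
d_lambda = 2.4247e-12 * (1 - cos(96.3 deg))
= 2.4247e-12 * 1.109734
= 2.6908e-12 m = 0.002691 nm
lambda' = 0.0453 + 0.002691
= 0.047991 nm

0.047991


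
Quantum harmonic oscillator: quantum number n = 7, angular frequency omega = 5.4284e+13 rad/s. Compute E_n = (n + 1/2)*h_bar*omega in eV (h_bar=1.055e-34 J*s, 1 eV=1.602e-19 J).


E = (n + 1/2) * h_bar * omega
= (7 + 0.5) * 1.055e-34 * 5.4284e+13
= 7.5 * 5.7270e-21
= 4.2952e-20 J
= 0.2681 eV

0.2681


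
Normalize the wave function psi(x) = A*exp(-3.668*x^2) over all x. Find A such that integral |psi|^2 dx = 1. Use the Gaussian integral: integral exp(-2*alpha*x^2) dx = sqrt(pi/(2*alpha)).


integral |psi|^2 dx = A^2 * sqrt(pi/(2*alpha)) = 1
A^2 = sqrt(2*alpha/pi)
= sqrt(2 * 3.668 / pi)
= 1.52811
A = sqrt(1.52811)
= 1.2362

1.2362


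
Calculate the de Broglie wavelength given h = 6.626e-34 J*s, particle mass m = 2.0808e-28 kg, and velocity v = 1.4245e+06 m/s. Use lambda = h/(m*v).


lambda = h / (m * v)
= 6.626e-34 / (2.0808e-28 * 1.4245e+06)
= 6.626e-34 / 2.9641e-22
= 2.2354e-12 m

2.2354e-12


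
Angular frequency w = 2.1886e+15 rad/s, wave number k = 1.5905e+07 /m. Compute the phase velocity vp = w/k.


vp = w / k
= 2.1886e+15 / 1.5905e+07
= 1.3760e+08 m/s

1.3760e+08


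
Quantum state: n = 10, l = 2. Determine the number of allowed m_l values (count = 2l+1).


m_l ranges from -l to +l in integer steps
So m_l goes from -2 to +2
Count = 2l + 1 = 2*2 + 1
= 5

5


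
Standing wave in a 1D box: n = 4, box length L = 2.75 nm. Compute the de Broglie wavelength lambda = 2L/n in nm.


lambda = 2L / n
= 2 * 2.75 / 4
= 5.5 / 4
= 1.375 nm

1.375


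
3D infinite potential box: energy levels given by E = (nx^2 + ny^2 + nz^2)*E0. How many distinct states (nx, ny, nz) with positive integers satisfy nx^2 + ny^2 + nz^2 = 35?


Enumerate all (nx, ny, nz) with nx^2 + ny^2 + nz^2 = 35:
(1,3,5)
(1,5,3)
(3,1,5)
(3,5,1)
(5,1,3)
(5,3,1)
Total degeneracy = 6

6


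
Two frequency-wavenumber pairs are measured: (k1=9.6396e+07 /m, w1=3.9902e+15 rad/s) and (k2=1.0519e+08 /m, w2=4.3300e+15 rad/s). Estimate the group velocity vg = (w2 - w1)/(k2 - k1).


vg = (w2 - w1) / (k2 - k1)
= (4.3300e+15 - 3.9902e+15) / (1.0519e+08 - 9.6396e+07)
= 3.3980e+14 / 8.7940e+06
= 3.8640e+07 m/s

3.8640e+07


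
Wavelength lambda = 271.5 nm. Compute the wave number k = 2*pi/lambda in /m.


k = 2 * pi / lambda
= 6.2832 / (271.5e-9)
= 6.2832 / 2.7150e-07
= 2.3142e+07 /m

2.3142e+07


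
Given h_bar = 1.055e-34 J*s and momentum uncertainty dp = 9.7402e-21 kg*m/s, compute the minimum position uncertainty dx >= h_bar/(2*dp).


dx = h_bar / (2 * dp)
= 1.055e-34 / (2 * 9.7402e-21)
= 1.055e-34 / 1.9480e-20
= 5.4157e-15 m

5.4157e-15


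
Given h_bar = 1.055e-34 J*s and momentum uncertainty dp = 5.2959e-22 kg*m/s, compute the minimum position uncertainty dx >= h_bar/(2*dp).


dx = h_bar / (2 * dp)
= 1.055e-34 / (2 * 5.2959e-22)
= 1.055e-34 / 1.0592e-21
= 9.9605e-14 m

9.9605e-14


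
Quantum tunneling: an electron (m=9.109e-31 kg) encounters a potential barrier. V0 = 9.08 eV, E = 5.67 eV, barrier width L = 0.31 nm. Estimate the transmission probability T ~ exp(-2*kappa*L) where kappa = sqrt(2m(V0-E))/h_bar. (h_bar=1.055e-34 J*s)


V0 - E = 3.41 eV = 5.4628e-19 J
kappa = sqrt(2 * m * (V0-E)) / h_bar
= sqrt(2 * 9.109e-31 * 5.4628e-19) / 1.055e-34
= 9.4560e+09 /m
2*kappa*L = 2 * 9.4560e+09 * 0.31e-9
= 5.8627
T = exp(-5.8627) = 2.843542e-03

2.843542e-03


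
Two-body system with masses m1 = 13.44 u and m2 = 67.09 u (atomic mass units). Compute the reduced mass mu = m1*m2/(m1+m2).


mu = m1 * m2 / (m1 + m2)
= 13.44 * 67.09 / (13.44 + 67.09)
= 901.6896 / 80.53
= 11.1969 u

11.1969


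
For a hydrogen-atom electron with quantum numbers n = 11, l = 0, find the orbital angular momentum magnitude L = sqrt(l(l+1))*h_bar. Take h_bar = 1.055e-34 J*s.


L = sqrt(l*(l+1)) * h_bar
= sqrt(0 * 1) * 1.055e-34
= sqrt(0) * 1.055e-34
= 0.0 * 1.055e-34
= 0.0000e+00 J*s

0.0000e+00


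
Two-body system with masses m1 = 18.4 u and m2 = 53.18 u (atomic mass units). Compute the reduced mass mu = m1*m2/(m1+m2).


mu = m1 * m2 / (m1 + m2)
= 18.4 * 53.18 / (18.4 + 53.18)
= 978.512 / 71.58
= 13.6702 u

13.6702


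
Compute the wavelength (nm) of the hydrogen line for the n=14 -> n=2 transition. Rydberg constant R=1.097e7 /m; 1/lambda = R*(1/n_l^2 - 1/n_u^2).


1/lambda = R * (1/n_l^2 - 1/n_u^2)
= 1.097e7 * (1/2^2 - 1/14^2)
= 1.097e7 * (0.25 - 0.005102)
= 1.097e7 * 0.244898
= 2.6865e+06 /m
lambda = 1 / 2.6865e+06 = 372.2273 nm

372.2273


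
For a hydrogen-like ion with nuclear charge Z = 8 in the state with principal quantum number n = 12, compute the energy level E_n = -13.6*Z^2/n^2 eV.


E_n = -13.6 * Z^2 / n^2
= -13.6 * 8^2 / 12^2
= -13.6 * 64 / 144
= -6.0444 eV

-6.0444


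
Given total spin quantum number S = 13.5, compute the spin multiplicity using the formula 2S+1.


Spin multiplicity = 2S + 1
= 2 * 13.5 + 1
= 27.0 + 1
= 28

28


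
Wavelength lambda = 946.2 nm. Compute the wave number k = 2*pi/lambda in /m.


k = 2 * pi / lambda
= 6.2832 / (946.2e-9)
= 6.2832 / 9.4620e-07
= 6.6404e+06 /m

6.6404e+06


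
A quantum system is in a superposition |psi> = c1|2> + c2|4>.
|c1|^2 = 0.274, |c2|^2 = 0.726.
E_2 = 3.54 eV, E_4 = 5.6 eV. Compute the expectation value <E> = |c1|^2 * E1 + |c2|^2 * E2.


<E> = |c1|^2 * E1 + |c2|^2 * E2
= 0.274 * 3.54 + 0.726 * 5.6
= 0.97 + 4.0656
= 5.0356 eV

5.0356


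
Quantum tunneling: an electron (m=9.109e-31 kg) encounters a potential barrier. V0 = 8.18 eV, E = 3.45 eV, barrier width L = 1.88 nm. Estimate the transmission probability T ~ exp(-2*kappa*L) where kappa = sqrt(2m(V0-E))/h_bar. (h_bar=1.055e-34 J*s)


V0 - E = 4.73 eV = 7.5775e-19 J
kappa = sqrt(2 * m * (V0-E)) / h_bar
= sqrt(2 * 9.109e-31 * 7.5775e-19) / 1.055e-34
= 1.1137e+10 /m
2*kappa*L = 2 * 1.1137e+10 * 1.88e-9
= 41.8743
T = exp(-41.8743) = 6.519624e-19

6.519624e-19


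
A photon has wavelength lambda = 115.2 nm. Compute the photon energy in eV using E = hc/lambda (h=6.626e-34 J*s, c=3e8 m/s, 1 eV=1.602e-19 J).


E = hc / lambda
= (6.626e-34)(3e8) / (115.2e-9)
= 1.9878e-25 / 1.1520e-07
= 1.7255e-18 J
Converting to eV: 1.7255e-18 / 1.602e-19
= 10.771 eV

10.771


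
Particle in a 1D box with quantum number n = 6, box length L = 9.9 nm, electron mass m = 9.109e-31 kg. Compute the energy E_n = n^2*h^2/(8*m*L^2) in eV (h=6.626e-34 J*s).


E = n^2 * h^2 / (8 * m * L^2)
= 6^2 * (6.626e-34)^2 / (8 * 9.109e-31 * (9.9e-9)^2)
= 36 * 4.3904e-67 / (8 * 9.109e-31 * 9.8010e-17)
= 2.2130e-20 J
= 0.1381 eV

0.1381


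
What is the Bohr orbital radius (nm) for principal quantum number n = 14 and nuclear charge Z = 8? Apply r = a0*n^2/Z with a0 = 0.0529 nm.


r = a0 * n^2 / Z
= 0.0529 * 14^2 / 8
= 0.0529 * 196 / 8
= 1.2961 nm

1.2961


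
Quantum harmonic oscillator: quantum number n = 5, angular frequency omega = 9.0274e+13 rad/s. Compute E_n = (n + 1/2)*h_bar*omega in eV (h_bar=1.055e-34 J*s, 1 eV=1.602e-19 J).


E = (n + 1/2) * h_bar * omega
= (5 + 0.5) * 1.055e-34 * 9.0274e+13
= 5.5 * 9.5239e-21
= 5.2381e-20 J
= 0.327 eV

0.327


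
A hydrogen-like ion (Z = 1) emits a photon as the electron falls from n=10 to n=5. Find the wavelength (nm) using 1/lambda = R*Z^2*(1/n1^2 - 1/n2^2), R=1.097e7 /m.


1/lambda = R * Z^2 * (1/n1^2 - 1/n2^2)
= 1.097e7 * 1^2 * (1/5^2 - 1/10^2)
= 1.097e7 * 1 * (0.04 - 0.01)
= 3.2910e+05 /m
lambda = 1 / 3.2910e+05
= 3038.5901 nm

3038.5901


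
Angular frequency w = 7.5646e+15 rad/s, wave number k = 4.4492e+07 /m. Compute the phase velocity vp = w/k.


vp = w / k
= 7.5646e+15 / 4.4492e+07
= 1.7002e+08 m/s

1.7002e+08


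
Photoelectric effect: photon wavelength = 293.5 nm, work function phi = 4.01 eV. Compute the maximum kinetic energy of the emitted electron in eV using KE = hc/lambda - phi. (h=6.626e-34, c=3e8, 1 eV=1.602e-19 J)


E_photon = hc / lambda
= (6.626e-34)(3e8) / (293.5e-9)
= 6.7727e-19 J
= 4.2277 eV
KE = E_photon - phi
= 4.2277 - 4.01
= 0.2177 eV

0.2177


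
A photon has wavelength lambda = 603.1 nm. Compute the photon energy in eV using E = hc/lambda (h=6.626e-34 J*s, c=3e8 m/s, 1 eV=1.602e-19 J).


E = hc / lambda
= (6.626e-34)(3e8) / (603.1e-9)
= 1.9878e-25 / 6.0310e-07
= 3.2960e-19 J
Converting to eV: 3.2960e-19 / 1.602e-19
= 2.0574 eV

2.0574


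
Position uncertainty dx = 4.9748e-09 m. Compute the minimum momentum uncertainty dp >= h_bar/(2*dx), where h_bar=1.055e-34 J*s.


dp = h_bar / (2 * dx)
= 1.055e-34 / (2 * 4.9748e-09)
= 1.055e-34 / 9.9496e-09
= 1.0603e-26 kg*m/s

1.0603e-26


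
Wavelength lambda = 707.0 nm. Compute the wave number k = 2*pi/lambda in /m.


k = 2 * pi / lambda
= 6.2832 / (707.0e-9)
= 6.2832 / 7.0700e-07
= 8.8871e+06 /m

8.8871e+06


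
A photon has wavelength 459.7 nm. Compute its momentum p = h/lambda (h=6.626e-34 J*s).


p = h / lambda
= 6.626e-34 / (459.7e-9)
= 6.626e-34 / 4.5970e-07
= 1.4414e-27 kg*m/s

1.4414e-27


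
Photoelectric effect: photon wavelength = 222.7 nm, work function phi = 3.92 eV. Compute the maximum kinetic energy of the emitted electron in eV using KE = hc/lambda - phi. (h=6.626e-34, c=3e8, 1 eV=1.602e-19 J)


E_photon = hc / lambda
= (6.626e-34)(3e8) / (222.7e-9)
= 8.9259e-19 J
= 5.5717 eV
KE = E_photon - phi
= 5.5717 - 3.92
= 1.6517 eV

1.6517


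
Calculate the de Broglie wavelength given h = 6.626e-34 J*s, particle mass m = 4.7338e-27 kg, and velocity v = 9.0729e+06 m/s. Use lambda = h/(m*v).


lambda = h / (m * v)
= 6.626e-34 / (4.7338e-27 * 9.0729e+06)
= 6.626e-34 / 4.2949e-20
= 1.5427e-14 m

1.5427e-14


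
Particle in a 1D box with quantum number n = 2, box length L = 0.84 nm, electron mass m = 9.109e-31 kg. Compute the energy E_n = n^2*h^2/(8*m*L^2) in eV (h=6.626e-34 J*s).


E = n^2 * h^2 / (8 * m * L^2)
= 2^2 * (6.626e-34)^2 / (8 * 9.109e-31 * (0.84e-9)^2)
= 4 * 4.3904e-67 / (8 * 9.109e-31 * 7.0560e-19)
= 3.4154e-19 J
= 2.132 eV

2.132


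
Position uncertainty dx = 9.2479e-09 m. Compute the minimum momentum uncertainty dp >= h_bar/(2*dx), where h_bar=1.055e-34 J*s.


dp = h_bar / (2 * dx)
= 1.055e-34 / (2 * 9.2479e-09)
= 1.055e-34 / 1.8496e-08
= 5.7040e-27 kg*m/s

5.7040e-27


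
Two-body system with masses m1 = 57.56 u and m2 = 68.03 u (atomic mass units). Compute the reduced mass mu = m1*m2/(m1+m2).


mu = m1 * m2 / (m1 + m2)
= 57.56 * 68.03 / (57.56 + 68.03)
= 3915.8068 / 125.59
= 31.1793 u

31.1793


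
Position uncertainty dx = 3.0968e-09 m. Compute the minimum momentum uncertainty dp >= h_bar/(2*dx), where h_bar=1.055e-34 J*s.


dp = h_bar / (2 * dx)
= 1.055e-34 / (2 * 3.0968e-09)
= 1.055e-34 / 6.1936e-09
= 1.7034e-26 kg*m/s

1.7034e-26


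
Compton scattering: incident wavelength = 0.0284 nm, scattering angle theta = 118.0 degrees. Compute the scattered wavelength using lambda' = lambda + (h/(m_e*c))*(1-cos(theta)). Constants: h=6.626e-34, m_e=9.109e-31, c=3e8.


Compton wavelength: h/(m_e*c) = 2.4247e-12 m
d_lambda = 2.4247e-12 * (1 - cos(118.0 deg))
= 2.4247e-12 * 1.469472
= 3.5630e-12 m = 0.003563 nm
lambda' = 0.0284 + 0.003563
= 0.031963 nm

0.031963


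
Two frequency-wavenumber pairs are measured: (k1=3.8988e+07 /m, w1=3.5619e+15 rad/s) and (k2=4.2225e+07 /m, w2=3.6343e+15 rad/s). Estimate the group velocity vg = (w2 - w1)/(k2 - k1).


vg = (w2 - w1) / (k2 - k1)
= (3.6343e+15 - 3.5619e+15) / (4.2225e+07 - 3.8988e+07)
= 7.2400e+13 / 3.2370e+06
= 2.2366e+07 m/s

2.2366e+07


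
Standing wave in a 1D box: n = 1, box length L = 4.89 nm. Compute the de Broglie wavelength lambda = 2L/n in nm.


lambda = 2L / n
= 2 * 4.89 / 1
= 9.78 / 1
= 9.78 nm

9.78


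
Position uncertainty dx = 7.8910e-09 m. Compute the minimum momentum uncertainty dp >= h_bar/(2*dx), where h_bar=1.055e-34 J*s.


dp = h_bar / (2 * dx)
= 1.055e-34 / (2 * 7.8910e-09)
= 1.055e-34 / 1.5782e-08
= 6.6848e-27 kg*m/s

6.6848e-27


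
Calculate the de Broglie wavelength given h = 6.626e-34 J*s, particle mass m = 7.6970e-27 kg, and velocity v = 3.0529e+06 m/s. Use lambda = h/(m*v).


lambda = h / (m * v)
= 6.626e-34 / (7.6970e-27 * 3.0529e+06)
= 6.626e-34 / 2.3498e-20
= 2.8198e-14 m

2.8198e-14


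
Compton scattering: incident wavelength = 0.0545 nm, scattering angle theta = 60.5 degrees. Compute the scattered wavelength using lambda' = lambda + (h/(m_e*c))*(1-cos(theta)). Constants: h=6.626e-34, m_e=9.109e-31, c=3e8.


Compton wavelength: h/(m_e*c) = 2.4247e-12 m
d_lambda = 2.4247e-12 * (1 - cos(60.5 deg))
= 2.4247e-12 * 0.507576
= 1.2307e-12 m = 0.001231 nm
lambda' = 0.0545 + 0.001231
= 0.055731 nm

0.055731


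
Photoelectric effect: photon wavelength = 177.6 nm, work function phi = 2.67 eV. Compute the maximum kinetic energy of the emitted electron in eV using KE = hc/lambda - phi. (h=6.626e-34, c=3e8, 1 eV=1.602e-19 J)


E_photon = hc / lambda
= (6.626e-34)(3e8) / (177.6e-9)
= 1.1193e-18 J
= 6.9866 eV
KE = E_photon - phi
= 6.9866 - 2.67
= 4.3166 eV

4.3166


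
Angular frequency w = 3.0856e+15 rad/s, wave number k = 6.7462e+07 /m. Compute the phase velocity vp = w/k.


vp = w / k
= 3.0856e+15 / 6.7462e+07
= 4.5738e+07 m/s

4.5738e+07


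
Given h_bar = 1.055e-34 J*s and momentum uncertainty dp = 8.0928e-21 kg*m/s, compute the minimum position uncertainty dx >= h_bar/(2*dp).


dx = h_bar / (2 * dp)
= 1.055e-34 / (2 * 8.0928e-21)
= 1.055e-34 / 1.6186e-20
= 6.5181e-15 m

6.5181e-15


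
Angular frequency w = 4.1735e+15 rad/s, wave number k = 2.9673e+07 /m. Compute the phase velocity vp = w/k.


vp = w / k
= 4.1735e+15 / 2.9673e+07
= 1.4065e+08 m/s

1.4065e+08


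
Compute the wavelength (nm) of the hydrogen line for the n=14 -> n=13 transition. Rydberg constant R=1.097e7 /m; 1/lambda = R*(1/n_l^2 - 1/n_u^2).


1/lambda = R * (1/n_l^2 - 1/n_u^2)
= 1.097e7 * (1/13^2 - 1/14^2)
= 1.097e7 * (0.005917 - 0.005102)
= 1.097e7 * 0.000815
= 8.9419e+03 /m
lambda = 1 / 8.9419e+03 = 111833.6203 nm

111833.6203


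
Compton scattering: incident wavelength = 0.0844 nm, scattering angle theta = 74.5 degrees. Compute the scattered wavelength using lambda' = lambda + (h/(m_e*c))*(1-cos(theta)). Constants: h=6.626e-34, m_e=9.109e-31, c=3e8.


Compton wavelength: h/(m_e*c) = 2.4247e-12 m
d_lambda = 2.4247e-12 * (1 - cos(74.5 deg))
= 2.4247e-12 * 0.732762
= 1.7767e-12 m = 0.001777 nm
lambda' = 0.0844 + 0.001777
= 0.086177 nm

0.086177


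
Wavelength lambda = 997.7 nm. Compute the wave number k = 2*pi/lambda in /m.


k = 2 * pi / lambda
= 6.2832 / (997.7e-9)
= 6.2832 / 9.9770e-07
= 6.2977e+06 /m

6.2977e+06


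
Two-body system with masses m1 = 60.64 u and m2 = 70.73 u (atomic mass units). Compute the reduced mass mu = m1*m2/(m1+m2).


mu = m1 * m2 / (m1 + m2)
= 60.64 * 70.73 / (60.64 + 70.73)
= 4289.0672 / 131.37
= 32.6488 u

32.6488


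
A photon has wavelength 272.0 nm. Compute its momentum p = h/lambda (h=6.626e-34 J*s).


p = h / lambda
= 6.626e-34 / (272.0e-9)
= 6.626e-34 / 2.7200e-07
= 2.4360e-27 kg*m/s

2.4360e-27


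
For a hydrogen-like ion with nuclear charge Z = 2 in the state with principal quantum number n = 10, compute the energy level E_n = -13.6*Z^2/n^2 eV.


E_n = -13.6 * Z^2 / n^2
= -13.6 * 2^2 / 10^2
= -13.6 * 4 / 100
= -0.544 eV

-0.544


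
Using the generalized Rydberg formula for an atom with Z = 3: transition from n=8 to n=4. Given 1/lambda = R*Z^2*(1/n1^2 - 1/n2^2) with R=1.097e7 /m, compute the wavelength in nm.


1/lambda = R * Z^2 * (1/n1^2 - 1/n2^2)
= 1.097e7 * 3^2 * (1/4^2 - 1/8^2)
= 1.097e7 * 9 * (0.0625 - 0.015625)
= 4.6280e+06 /m
lambda = 1 / 4.6280e+06
= 216.0775 nm

216.0775


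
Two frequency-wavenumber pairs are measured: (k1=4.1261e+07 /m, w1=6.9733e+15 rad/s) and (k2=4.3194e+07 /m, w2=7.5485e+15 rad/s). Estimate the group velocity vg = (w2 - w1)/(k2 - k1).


vg = (w2 - w1) / (k2 - k1)
= (7.5485e+15 - 6.9733e+15) / (4.3194e+07 - 4.1261e+07)
= 5.7520e+14 / 1.9330e+06
= 2.9757e+08 m/s

2.9757e+08


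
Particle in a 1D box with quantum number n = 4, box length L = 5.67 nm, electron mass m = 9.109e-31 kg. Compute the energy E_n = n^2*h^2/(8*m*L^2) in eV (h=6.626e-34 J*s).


E = n^2 * h^2 / (8 * m * L^2)
= 4^2 * (6.626e-34)^2 / (8 * 9.109e-31 * (5.67e-9)^2)
= 16 * 4.3904e-67 / (8 * 9.109e-31 * 3.2149e-17)
= 2.9984e-20 J
= 0.1872 eV

0.1872


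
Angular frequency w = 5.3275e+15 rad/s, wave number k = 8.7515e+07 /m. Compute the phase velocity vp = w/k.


vp = w / k
= 5.3275e+15 / 8.7515e+07
= 6.0875e+07 m/s

6.0875e+07


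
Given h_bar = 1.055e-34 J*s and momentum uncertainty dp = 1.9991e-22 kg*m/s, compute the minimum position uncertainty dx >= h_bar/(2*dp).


dx = h_bar / (2 * dp)
= 1.055e-34 / (2 * 1.9991e-22)
= 1.055e-34 / 3.9982e-22
= 2.6387e-13 m

2.6387e-13


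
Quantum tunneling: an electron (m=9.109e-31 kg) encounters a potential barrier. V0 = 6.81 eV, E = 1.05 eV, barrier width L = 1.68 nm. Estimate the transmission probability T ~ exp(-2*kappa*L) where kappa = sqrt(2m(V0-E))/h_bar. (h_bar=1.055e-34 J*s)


V0 - E = 5.76 eV = 9.2275e-19 J
kappa = sqrt(2 * m * (V0-E)) / h_bar
= sqrt(2 * 9.109e-31 * 9.2275e-19) / 1.055e-34
= 1.2290e+10 /m
2*kappa*L = 2 * 1.2290e+10 * 1.68e-9
= 41.2933
T = exp(-41.2933) = 1.165587e-18

1.165587e-18


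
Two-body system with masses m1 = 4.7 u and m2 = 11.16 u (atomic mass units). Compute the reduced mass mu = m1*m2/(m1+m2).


mu = m1 * m2 / (m1 + m2)
= 4.7 * 11.16 / (4.7 + 11.16)
= 52.452 / 15.86
= 3.3072 u

3.3072


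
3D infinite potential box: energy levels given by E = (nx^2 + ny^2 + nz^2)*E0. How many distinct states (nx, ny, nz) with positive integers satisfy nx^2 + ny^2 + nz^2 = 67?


Enumerate all (nx, ny, nz) with nx^2 + ny^2 + nz^2 = 67:
(3,3,7)
(3,7,3)
(7,3,3)
Total degeneracy = 3

3


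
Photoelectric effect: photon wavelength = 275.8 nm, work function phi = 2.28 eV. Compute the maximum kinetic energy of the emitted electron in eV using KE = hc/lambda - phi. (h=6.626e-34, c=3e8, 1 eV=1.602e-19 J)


E_photon = hc / lambda
= (6.626e-34)(3e8) / (275.8e-9)
= 7.2074e-19 J
= 4.499 eV
KE = E_photon - phi
= 4.499 - 2.28
= 2.219 eV

2.219


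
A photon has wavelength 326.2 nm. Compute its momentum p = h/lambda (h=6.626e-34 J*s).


p = h / lambda
= 6.626e-34 / (326.2e-9)
= 6.626e-34 / 3.2620e-07
= 2.0313e-27 kg*m/s

2.0313e-27


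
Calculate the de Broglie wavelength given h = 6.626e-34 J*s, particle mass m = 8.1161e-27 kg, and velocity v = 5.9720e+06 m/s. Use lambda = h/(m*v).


lambda = h / (m * v)
= 6.626e-34 / (8.1161e-27 * 5.9720e+06)
= 6.626e-34 / 4.8469e-20
= 1.3670e-14 m

1.3670e-14


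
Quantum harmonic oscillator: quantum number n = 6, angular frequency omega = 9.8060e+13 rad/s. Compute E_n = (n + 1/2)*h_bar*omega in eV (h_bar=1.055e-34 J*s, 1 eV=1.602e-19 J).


E = (n + 1/2) * h_bar * omega
= (6 + 0.5) * 1.055e-34 * 9.8060e+13
= 6.5 * 1.0345e-20
= 6.7245e-20 J
= 0.4198 eV

0.4198


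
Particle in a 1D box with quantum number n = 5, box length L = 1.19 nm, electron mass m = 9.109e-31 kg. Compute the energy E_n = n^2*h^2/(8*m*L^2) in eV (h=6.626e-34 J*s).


E = n^2 * h^2 / (8 * m * L^2)
= 5^2 * (6.626e-34)^2 / (8 * 9.109e-31 * (1.19e-9)^2)
= 25 * 4.3904e-67 / (8 * 9.109e-31 * 1.4161e-18)
= 1.0636e-18 J
= 6.6394 eV

6.6394


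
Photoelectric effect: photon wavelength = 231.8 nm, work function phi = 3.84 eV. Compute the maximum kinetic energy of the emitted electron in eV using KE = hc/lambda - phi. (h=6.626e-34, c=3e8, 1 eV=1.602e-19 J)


E_photon = hc / lambda
= (6.626e-34)(3e8) / (231.8e-9)
= 8.5755e-19 J
= 5.353 eV
KE = E_photon - phi
= 5.353 - 3.84
= 1.513 eV

1.513


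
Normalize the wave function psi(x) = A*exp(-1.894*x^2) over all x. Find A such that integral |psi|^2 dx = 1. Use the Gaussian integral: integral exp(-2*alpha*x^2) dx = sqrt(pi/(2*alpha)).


integral |psi|^2 dx = A^2 * sqrt(pi/(2*alpha)) = 1
A^2 = sqrt(2*alpha/pi)
= sqrt(2 * 1.894 / pi)
= 1.09807
A = sqrt(1.09807)
= 1.0479

1.0479


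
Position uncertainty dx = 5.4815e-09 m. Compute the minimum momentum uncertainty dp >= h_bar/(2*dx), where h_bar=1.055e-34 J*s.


dp = h_bar / (2 * dx)
= 1.055e-34 / (2 * 5.4815e-09)
= 1.055e-34 / 1.0963e-08
= 9.6233e-27 kg*m/s

9.6233e-27


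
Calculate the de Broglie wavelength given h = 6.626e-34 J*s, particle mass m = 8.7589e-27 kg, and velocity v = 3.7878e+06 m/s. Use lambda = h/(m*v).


lambda = h / (m * v)
= 6.626e-34 / (8.7589e-27 * 3.7878e+06)
= 6.626e-34 / 3.3177e-20
= 1.9972e-14 m

1.9972e-14


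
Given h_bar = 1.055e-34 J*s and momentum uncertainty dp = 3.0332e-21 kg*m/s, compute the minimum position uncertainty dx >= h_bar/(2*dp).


dx = h_bar / (2 * dp)
= 1.055e-34 / (2 * 3.0332e-21)
= 1.055e-34 / 6.0664e-21
= 1.7391e-14 m

1.7391e-14


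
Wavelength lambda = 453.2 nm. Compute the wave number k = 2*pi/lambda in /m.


k = 2 * pi / lambda
= 6.2832 / (453.2e-9)
= 6.2832 / 4.5320e-07
= 1.3864e+07 /m

1.3864e+07


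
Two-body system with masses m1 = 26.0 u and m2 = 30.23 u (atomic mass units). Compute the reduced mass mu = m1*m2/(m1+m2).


mu = m1 * m2 / (m1 + m2)
= 26.0 * 30.23 / (26.0 + 30.23)
= 785.98 / 56.23
= 13.9779 u

13.9779


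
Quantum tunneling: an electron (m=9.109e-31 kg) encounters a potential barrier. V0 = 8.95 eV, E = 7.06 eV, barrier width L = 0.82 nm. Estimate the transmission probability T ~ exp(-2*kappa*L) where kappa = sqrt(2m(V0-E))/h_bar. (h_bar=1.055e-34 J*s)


V0 - E = 1.89 eV = 3.0278e-19 J
kappa = sqrt(2 * m * (V0-E)) / h_bar
= sqrt(2 * 9.109e-31 * 3.0278e-19) / 1.055e-34
= 7.0398e+09 /m
2*kappa*L = 2 * 7.0398e+09 * 0.82e-9
= 11.5453
T = exp(-11.5453) = 9.681781e-06

9.681781e-06


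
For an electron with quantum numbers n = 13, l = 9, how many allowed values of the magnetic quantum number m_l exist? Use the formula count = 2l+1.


m_l ranges from -l to +l in integer steps
So m_l goes from -9 to +9
Count = 2l + 1 = 2*9 + 1
= 19

19


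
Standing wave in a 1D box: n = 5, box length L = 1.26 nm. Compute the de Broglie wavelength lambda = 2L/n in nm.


lambda = 2L / n
= 2 * 1.26 / 5
= 2.52 / 5
= 0.504 nm

0.504


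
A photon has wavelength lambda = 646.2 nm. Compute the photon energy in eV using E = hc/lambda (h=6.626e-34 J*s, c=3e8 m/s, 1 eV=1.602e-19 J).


E = hc / lambda
= (6.626e-34)(3e8) / (646.2e-9)
= 1.9878e-25 / 6.4620e-07
= 3.0761e-19 J
Converting to eV: 3.0761e-19 / 1.602e-19
= 1.9202 eV

1.9202


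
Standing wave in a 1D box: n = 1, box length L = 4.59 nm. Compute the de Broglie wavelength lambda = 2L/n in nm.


lambda = 2L / n
= 2 * 4.59 / 1
= 9.18 / 1
= 9.18 nm

9.18


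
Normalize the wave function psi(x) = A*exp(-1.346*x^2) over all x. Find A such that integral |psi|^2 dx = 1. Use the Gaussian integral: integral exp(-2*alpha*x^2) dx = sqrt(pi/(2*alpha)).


integral |psi|^2 dx = A^2 * sqrt(pi/(2*alpha)) = 1
A^2 = sqrt(2*alpha/pi)
= sqrt(2 * 1.346 / pi)
= 0.925684
A = sqrt(0.925684)
= 0.9621

0.9621


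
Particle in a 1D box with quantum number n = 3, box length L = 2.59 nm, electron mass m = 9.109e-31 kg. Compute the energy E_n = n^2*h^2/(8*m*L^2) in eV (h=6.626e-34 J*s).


E = n^2 * h^2 / (8 * m * L^2)
= 3^2 * (6.626e-34)^2 / (8 * 9.109e-31 * (2.59e-9)^2)
= 9 * 4.3904e-67 / (8 * 9.109e-31 * 6.7081e-18)
= 8.0832e-20 J
= 0.5046 eV

0.5046


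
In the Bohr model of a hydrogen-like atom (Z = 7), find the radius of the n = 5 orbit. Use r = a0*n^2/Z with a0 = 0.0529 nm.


r = a0 * n^2 / Z
= 0.0529 * 5^2 / 7
= 0.0529 * 25 / 7
= 0.1889 nm

0.1889


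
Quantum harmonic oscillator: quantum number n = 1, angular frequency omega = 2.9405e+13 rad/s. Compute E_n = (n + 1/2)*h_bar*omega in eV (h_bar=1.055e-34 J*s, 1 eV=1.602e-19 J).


E = (n + 1/2) * h_bar * omega
= (1 + 0.5) * 1.055e-34 * 2.9405e+13
= 1.5 * 3.1022e-21
= 4.6533e-21 J
= 0.029 eV

0.029


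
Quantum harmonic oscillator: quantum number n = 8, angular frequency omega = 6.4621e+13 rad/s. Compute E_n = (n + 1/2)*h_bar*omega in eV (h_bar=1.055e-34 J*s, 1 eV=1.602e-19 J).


E = (n + 1/2) * h_bar * omega
= (8 + 0.5) * 1.055e-34 * 6.4621e+13
= 8.5 * 6.8175e-21
= 5.7949e-20 J
= 0.3617 eV

0.3617


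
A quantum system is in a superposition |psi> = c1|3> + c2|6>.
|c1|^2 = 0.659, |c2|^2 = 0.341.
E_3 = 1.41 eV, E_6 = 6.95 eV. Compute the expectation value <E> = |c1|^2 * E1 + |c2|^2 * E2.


<E> = |c1|^2 * E1 + |c2|^2 * E2
= 0.659 * 1.41 + 0.341 * 6.95
= 0.9292 + 2.37
= 3.2991 eV

3.2991


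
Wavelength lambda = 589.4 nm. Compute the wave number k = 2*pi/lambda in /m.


k = 2 * pi / lambda
= 6.2832 / (589.4e-9)
= 6.2832 / 5.8940e-07
= 1.0660e+07 /m

1.0660e+07


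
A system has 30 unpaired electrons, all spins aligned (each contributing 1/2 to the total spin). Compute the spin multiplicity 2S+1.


Total spin S = N * (1/2) = 30 * 0.5 = 15.0
Spin multiplicity = 2S + 1
= 2 * 15.0 + 1
= 31

31
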